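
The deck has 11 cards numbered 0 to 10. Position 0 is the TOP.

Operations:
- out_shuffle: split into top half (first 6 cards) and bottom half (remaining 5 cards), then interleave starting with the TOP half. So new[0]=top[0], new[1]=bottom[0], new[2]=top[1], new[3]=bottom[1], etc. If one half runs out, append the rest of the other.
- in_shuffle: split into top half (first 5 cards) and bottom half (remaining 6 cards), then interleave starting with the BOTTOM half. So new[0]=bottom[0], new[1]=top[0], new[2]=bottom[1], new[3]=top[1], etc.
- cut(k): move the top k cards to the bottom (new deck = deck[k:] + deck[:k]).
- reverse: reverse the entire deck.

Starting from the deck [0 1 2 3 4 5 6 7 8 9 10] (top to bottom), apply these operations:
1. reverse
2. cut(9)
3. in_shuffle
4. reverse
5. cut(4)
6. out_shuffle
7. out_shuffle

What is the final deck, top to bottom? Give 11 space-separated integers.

Answer: 4 0 7 3 10 6 2 9 5 1 8

Derivation:
After op 1 (reverse): [10 9 8 7 6 5 4 3 2 1 0]
After op 2 (cut(9)): [1 0 10 9 8 7 6 5 4 3 2]
After op 3 (in_shuffle): [7 1 6 0 5 10 4 9 3 8 2]
After op 4 (reverse): [2 8 3 9 4 10 5 0 6 1 7]
After op 5 (cut(4)): [4 10 5 0 6 1 7 2 8 3 9]
After op 6 (out_shuffle): [4 7 10 2 5 8 0 3 6 9 1]
After op 7 (out_shuffle): [4 0 7 3 10 6 2 9 5 1 8]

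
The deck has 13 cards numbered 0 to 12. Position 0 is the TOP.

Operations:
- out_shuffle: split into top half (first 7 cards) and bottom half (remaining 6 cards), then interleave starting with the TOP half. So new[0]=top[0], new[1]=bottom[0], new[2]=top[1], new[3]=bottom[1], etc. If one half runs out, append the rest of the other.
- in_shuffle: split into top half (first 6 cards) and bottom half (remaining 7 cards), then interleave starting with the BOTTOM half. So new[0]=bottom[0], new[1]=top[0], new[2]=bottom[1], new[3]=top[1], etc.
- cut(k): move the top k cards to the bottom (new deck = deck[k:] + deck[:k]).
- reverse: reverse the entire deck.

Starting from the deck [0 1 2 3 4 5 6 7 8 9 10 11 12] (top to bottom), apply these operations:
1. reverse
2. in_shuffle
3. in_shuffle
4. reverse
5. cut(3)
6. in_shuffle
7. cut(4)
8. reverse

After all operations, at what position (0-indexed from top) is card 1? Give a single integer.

Answer: 0

Derivation:
After op 1 (reverse): [12 11 10 9 8 7 6 5 4 3 2 1 0]
After op 2 (in_shuffle): [6 12 5 11 4 10 3 9 2 8 1 7 0]
After op 3 (in_shuffle): [3 6 9 12 2 5 8 11 1 4 7 10 0]
After op 4 (reverse): [0 10 7 4 1 11 8 5 2 12 9 6 3]
After op 5 (cut(3)): [4 1 11 8 5 2 12 9 6 3 0 10 7]
After op 6 (in_shuffle): [12 4 9 1 6 11 3 8 0 5 10 2 7]
After op 7 (cut(4)): [6 11 3 8 0 5 10 2 7 12 4 9 1]
After op 8 (reverse): [1 9 4 12 7 2 10 5 0 8 3 11 6]
Card 1 is at position 0.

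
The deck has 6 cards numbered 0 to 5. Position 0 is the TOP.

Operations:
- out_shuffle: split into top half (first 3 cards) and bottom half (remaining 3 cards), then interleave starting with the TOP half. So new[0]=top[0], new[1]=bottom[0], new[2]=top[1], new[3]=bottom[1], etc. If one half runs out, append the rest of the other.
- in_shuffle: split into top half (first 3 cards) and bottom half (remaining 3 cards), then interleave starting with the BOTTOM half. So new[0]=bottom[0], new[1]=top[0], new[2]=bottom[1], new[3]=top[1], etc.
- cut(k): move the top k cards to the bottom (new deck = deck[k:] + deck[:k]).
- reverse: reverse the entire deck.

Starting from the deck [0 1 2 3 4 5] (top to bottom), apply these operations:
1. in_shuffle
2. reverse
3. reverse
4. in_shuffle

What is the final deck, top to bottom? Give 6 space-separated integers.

After op 1 (in_shuffle): [3 0 4 1 5 2]
After op 2 (reverse): [2 5 1 4 0 3]
After op 3 (reverse): [3 0 4 1 5 2]
After op 4 (in_shuffle): [1 3 5 0 2 4]

Answer: 1 3 5 0 2 4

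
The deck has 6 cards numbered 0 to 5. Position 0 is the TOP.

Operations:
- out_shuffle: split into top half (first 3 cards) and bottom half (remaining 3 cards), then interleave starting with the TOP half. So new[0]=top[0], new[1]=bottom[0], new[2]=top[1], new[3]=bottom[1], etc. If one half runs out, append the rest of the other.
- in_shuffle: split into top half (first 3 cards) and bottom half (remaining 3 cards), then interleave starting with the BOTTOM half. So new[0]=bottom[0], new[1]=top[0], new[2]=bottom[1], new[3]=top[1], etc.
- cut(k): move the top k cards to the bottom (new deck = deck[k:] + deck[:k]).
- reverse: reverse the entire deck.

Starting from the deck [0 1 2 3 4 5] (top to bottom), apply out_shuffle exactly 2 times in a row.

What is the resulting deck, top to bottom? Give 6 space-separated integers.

Answer: 0 4 3 2 1 5

Derivation:
After op 1 (out_shuffle): [0 3 1 4 2 5]
After op 2 (out_shuffle): [0 4 3 2 1 5]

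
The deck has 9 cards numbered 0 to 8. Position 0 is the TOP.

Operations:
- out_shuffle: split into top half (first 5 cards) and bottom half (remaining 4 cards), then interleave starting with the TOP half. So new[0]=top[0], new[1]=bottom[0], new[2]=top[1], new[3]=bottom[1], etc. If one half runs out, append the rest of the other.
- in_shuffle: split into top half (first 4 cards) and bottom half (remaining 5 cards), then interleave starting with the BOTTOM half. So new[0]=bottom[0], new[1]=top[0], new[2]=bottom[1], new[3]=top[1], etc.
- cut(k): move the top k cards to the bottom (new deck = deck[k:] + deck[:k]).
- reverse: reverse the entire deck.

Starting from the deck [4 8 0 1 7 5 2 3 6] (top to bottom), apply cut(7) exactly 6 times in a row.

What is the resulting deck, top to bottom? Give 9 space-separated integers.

Answer: 2 3 6 4 8 0 1 7 5

Derivation:
After op 1 (cut(7)): [3 6 4 8 0 1 7 5 2]
After op 2 (cut(7)): [5 2 3 6 4 8 0 1 7]
After op 3 (cut(7)): [1 7 5 2 3 6 4 8 0]
After op 4 (cut(7)): [8 0 1 7 5 2 3 6 4]
After op 5 (cut(7)): [6 4 8 0 1 7 5 2 3]
After op 6 (cut(7)): [2 3 6 4 8 0 1 7 5]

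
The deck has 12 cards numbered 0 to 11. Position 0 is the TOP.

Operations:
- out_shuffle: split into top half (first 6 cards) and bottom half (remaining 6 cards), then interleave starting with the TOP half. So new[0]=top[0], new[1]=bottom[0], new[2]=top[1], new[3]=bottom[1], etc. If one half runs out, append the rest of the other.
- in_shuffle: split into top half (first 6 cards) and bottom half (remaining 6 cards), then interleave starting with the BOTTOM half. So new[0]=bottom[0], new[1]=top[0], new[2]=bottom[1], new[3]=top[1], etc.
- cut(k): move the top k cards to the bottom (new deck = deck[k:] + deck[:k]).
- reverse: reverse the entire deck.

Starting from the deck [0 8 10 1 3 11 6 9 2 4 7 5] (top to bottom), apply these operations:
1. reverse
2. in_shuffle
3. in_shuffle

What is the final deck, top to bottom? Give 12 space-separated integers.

Answer: 10 11 2 5 8 3 9 7 0 1 6 4

Derivation:
After op 1 (reverse): [5 7 4 2 9 6 11 3 1 10 8 0]
After op 2 (in_shuffle): [11 5 3 7 1 4 10 2 8 9 0 6]
After op 3 (in_shuffle): [10 11 2 5 8 3 9 7 0 1 6 4]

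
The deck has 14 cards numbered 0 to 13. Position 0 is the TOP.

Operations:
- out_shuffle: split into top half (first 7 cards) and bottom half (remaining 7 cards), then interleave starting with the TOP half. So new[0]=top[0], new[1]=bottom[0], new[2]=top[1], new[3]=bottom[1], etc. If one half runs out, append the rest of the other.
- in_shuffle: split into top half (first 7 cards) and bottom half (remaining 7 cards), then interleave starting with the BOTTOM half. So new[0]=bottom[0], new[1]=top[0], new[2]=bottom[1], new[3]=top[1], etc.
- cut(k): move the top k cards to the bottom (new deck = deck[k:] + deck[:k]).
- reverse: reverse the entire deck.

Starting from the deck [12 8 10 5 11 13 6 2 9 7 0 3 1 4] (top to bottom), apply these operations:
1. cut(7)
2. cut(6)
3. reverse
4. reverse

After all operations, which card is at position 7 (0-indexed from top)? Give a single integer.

Answer: 6

Derivation:
After op 1 (cut(7)): [2 9 7 0 3 1 4 12 8 10 5 11 13 6]
After op 2 (cut(6)): [4 12 8 10 5 11 13 6 2 9 7 0 3 1]
After op 3 (reverse): [1 3 0 7 9 2 6 13 11 5 10 8 12 4]
After op 4 (reverse): [4 12 8 10 5 11 13 6 2 9 7 0 3 1]
Position 7: card 6.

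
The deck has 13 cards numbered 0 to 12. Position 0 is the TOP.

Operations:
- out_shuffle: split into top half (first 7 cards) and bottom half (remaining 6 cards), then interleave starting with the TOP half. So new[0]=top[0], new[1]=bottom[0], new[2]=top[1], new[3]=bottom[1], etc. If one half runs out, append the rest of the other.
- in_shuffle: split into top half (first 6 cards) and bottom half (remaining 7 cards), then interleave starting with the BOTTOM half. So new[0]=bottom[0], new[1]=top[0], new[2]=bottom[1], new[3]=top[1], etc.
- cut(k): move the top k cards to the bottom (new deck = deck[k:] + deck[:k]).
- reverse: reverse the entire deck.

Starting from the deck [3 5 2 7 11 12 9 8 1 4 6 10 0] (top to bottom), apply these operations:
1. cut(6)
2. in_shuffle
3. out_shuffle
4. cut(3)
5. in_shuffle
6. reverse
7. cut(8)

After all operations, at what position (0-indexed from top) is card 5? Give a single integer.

After op 1 (cut(6)): [9 8 1 4 6 10 0 3 5 2 7 11 12]
After op 2 (in_shuffle): [0 9 3 8 5 1 2 4 7 6 11 10 12]
After op 3 (out_shuffle): [0 4 9 7 3 6 8 11 5 10 1 12 2]
After op 4 (cut(3)): [7 3 6 8 11 5 10 1 12 2 0 4 9]
After op 5 (in_shuffle): [10 7 1 3 12 6 2 8 0 11 4 5 9]
After op 6 (reverse): [9 5 4 11 0 8 2 6 12 3 1 7 10]
After op 7 (cut(8)): [12 3 1 7 10 9 5 4 11 0 8 2 6]
Card 5 is at position 6.

Answer: 6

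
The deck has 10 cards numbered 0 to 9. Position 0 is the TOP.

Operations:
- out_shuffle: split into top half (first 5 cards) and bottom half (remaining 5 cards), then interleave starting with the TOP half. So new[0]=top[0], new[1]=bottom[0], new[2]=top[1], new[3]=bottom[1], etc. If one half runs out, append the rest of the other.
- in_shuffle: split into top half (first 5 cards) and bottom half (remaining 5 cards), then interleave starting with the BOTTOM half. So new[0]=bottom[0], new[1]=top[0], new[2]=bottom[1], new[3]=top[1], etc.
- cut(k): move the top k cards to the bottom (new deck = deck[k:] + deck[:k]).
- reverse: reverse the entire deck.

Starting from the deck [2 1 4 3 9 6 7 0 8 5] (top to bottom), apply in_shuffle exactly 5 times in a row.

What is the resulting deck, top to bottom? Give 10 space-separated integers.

After op 1 (in_shuffle): [6 2 7 1 0 4 8 3 5 9]
After op 2 (in_shuffle): [4 6 8 2 3 7 5 1 9 0]
After op 3 (in_shuffle): [7 4 5 6 1 8 9 2 0 3]
After op 4 (in_shuffle): [8 7 9 4 2 5 0 6 3 1]
After op 5 (in_shuffle): [5 8 0 7 6 9 3 4 1 2]

Answer: 5 8 0 7 6 9 3 4 1 2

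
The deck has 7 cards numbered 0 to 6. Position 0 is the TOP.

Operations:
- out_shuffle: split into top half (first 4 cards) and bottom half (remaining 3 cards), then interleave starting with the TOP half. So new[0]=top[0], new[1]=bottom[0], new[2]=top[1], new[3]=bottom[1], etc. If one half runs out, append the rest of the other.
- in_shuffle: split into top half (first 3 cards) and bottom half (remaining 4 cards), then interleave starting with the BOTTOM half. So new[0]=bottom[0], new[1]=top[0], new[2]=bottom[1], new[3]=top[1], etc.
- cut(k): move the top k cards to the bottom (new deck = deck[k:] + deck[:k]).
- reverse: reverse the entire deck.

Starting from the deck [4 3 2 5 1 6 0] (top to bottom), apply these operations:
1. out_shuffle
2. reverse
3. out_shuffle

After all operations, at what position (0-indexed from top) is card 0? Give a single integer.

After op 1 (out_shuffle): [4 1 3 6 2 0 5]
After op 2 (reverse): [5 0 2 6 3 1 4]
After op 3 (out_shuffle): [5 3 0 1 2 4 6]
Card 0 is at position 2.

Answer: 2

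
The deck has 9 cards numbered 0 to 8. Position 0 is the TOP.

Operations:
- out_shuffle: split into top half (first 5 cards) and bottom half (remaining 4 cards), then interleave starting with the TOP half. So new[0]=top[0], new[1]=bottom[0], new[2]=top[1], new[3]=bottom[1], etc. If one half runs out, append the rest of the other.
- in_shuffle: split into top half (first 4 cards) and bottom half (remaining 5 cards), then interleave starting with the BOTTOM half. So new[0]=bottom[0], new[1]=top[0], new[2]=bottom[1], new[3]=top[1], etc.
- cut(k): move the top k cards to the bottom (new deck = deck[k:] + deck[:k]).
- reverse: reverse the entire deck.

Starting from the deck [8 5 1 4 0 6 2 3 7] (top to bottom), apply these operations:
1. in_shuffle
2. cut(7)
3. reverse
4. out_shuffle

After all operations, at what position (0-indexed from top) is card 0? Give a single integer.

Answer: 3

Derivation:
After op 1 (in_shuffle): [0 8 6 5 2 1 3 4 7]
After op 2 (cut(7)): [4 7 0 8 6 5 2 1 3]
After op 3 (reverse): [3 1 2 5 6 8 0 7 4]
After op 4 (out_shuffle): [3 8 1 0 2 7 5 4 6]
Card 0 is at position 3.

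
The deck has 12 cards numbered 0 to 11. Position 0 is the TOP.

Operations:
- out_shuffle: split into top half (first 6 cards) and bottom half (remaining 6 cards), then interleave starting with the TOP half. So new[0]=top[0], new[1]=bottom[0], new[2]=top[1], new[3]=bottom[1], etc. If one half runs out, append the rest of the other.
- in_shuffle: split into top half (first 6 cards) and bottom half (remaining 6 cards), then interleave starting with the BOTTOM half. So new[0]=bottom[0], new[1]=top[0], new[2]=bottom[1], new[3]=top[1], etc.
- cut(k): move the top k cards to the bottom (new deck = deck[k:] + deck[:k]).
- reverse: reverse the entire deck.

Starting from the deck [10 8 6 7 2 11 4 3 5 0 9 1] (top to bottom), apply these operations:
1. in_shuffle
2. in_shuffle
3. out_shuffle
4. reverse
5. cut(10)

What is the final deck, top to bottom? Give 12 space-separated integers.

Answer: 2 0 6 3 11 9 5 10 1 7 8 4

Derivation:
After op 1 (in_shuffle): [4 10 3 8 5 6 0 7 9 2 1 11]
After op 2 (in_shuffle): [0 4 7 10 9 3 2 8 1 5 11 6]
After op 3 (out_shuffle): [0 2 4 8 7 1 10 5 9 11 3 6]
After op 4 (reverse): [6 3 11 9 5 10 1 7 8 4 2 0]
After op 5 (cut(10)): [2 0 6 3 11 9 5 10 1 7 8 4]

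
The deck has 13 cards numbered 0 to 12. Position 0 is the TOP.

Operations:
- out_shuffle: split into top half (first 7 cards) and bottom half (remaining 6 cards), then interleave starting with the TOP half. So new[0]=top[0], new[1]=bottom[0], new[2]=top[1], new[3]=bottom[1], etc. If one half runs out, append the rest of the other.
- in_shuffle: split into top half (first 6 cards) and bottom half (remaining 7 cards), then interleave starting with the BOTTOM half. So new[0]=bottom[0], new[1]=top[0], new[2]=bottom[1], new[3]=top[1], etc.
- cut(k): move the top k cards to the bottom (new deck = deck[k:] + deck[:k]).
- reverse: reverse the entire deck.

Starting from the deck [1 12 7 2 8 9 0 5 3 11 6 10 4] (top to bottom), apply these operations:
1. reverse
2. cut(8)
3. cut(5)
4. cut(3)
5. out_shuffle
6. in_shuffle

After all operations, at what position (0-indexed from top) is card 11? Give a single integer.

Answer: 1

Derivation:
After op 1 (reverse): [4 10 6 11 3 5 0 9 8 2 7 12 1]
After op 2 (cut(8)): [8 2 7 12 1 4 10 6 11 3 5 0 9]
After op 3 (cut(5)): [4 10 6 11 3 5 0 9 8 2 7 12 1]
After op 4 (cut(3)): [11 3 5 0 9 8 2 7 12 1 4 10 6]
After op 5 (out_shuffle): [11 7 3 12 5 1 0 4 9 10 8 6 2]
After op 6 (in_shuffle): [0 11 4 7 9 3 10 12 8 5 6 1 2]
Card 11 is at position 1.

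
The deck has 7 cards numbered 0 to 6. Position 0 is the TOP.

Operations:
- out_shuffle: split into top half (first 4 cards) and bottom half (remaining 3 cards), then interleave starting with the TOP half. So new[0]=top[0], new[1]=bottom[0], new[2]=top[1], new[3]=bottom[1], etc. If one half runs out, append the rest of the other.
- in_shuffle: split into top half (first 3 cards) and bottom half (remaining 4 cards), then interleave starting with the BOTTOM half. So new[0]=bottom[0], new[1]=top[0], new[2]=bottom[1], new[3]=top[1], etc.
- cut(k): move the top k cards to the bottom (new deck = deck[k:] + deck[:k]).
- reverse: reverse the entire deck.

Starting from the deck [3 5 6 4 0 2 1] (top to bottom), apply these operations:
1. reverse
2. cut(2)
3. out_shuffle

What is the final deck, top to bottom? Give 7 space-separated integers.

Answer: 0 3 4 1 6 2 5

Derivation:
After op 1 (reverse): [1 2 0 4 6 5 3]
After op 2 (cut(2)): [0 4 6 5 3 1 2]
After op 3 (out_shuffle): [0 3 4 1 6 2 5]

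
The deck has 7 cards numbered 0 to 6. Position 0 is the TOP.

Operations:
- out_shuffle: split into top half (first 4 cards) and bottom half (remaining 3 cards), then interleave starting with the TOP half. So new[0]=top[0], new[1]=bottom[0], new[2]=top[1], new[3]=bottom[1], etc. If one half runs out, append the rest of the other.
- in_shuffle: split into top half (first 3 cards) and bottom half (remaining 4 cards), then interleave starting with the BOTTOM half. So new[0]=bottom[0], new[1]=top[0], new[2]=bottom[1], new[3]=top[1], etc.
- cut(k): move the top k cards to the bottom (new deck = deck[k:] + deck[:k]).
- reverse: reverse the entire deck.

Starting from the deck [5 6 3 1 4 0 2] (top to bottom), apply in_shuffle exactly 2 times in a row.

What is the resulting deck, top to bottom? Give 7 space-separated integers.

Answer: 6 1 0 5 3 4 2

Derivation:
After op 1 (in_shuffle): [1 5 4 6 0 3 2]
After op 2 (in_shuffle): [6 1 0 5 3 4 2]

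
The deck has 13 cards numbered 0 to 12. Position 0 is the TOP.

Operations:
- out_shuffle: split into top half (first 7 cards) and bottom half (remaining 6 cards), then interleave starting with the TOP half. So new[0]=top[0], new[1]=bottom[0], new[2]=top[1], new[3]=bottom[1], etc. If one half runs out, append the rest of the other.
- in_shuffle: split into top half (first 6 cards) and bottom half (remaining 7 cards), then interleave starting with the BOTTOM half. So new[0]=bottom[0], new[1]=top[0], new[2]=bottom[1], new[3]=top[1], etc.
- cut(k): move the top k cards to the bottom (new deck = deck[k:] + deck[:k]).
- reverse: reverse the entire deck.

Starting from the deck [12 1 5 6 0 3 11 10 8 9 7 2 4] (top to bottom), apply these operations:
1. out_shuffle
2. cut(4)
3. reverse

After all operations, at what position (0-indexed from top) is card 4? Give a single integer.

After op 1 (out_shuffle): [12 10 1 8 5 9 6 7 0 2 3 4 11]
After op 2 (cut(4)): [5 9 6 7 0 2 3 4 11 12 10 1 8]
After op 3 (reverse): [8 1 10 12 11 4 3 2 0 7 6 9 5]
Card 4 is at position 5.

Answer: 5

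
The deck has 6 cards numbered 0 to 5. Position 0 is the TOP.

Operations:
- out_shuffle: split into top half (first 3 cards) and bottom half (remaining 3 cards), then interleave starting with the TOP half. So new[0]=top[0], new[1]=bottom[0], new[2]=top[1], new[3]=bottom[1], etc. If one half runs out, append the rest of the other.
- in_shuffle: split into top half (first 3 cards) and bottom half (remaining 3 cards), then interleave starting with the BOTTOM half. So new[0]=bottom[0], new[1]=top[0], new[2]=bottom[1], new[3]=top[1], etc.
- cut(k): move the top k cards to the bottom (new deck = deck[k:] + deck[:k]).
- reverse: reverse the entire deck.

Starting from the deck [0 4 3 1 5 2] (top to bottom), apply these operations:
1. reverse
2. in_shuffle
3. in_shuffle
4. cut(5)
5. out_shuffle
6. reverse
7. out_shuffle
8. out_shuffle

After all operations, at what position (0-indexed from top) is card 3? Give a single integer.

Answer: 4

Derivation:
After op 1 (reverse): [2 5 1 3 4 0]
After op 2 (in_shuffle): [3 2 4 5 0 1]
After op 3 (in_shuffle): [5 3 0 2 1 4]
After op 4 (cut(5)): [4 5 3 0 2 1]
After op 5 (out_shuffle): [4 0 5 2 3 1]
After op 6 (reverse): [1 3 2 5 0 4]
After op 7 (out_shuffle): [1 5 3 0 2 4]
After op 8 (out_shuffle): [1 0 5 2 3 4]
Card 3 is at position 4.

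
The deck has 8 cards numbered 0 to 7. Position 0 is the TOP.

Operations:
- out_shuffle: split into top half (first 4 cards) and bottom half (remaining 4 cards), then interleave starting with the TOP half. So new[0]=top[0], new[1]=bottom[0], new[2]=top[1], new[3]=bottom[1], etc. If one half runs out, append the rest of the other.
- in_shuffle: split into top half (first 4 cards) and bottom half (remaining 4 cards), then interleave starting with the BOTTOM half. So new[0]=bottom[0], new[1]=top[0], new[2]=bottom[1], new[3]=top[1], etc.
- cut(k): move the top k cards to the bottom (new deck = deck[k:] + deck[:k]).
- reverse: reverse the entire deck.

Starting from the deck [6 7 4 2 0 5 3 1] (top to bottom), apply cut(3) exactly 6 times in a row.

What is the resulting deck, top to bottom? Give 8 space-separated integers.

Answer: 4 2 0 5 3 1 6 7

Derivation:
After op 1 (cut(3)): [2 0 5 3 1 6 7 4]
After op 2 (cut(3)): [3 1 6 7 4 2 0 5]
After op 3 (cut(3)): [7 4 2 0 5 3 1 6]
After op 4 (cut(3)): [0 5 3 1 6 7 4 2]
After op 5 (cut(3)): [1 6 7 4 2 0 5 3]
After op 6 (cut(3)): [4 2 0 5 3 1 6 7]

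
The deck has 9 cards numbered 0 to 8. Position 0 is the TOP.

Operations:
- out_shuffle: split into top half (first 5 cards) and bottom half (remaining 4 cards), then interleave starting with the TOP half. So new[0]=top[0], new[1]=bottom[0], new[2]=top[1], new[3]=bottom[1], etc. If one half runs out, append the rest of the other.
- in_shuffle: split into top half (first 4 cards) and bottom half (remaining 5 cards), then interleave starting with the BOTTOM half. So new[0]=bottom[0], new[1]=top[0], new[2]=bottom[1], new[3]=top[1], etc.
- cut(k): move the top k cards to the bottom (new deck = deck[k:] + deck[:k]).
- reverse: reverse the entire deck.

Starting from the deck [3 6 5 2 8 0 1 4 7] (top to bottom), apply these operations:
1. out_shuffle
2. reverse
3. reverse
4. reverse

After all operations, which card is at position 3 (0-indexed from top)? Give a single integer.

Answer: 4

Derivation:
After op 1 (out_shuffle): [3 0 6 1 5 4 2 7 8]
After op 2 (reverse): [8 7 2 4 5 1 6 0 3]
After op 3 (reverse): [3 0 6 1 5 4 2 7 8]
After op 4 (reverse): [8 7 2 4 5 1 6 0 3]
Position 3: card 4.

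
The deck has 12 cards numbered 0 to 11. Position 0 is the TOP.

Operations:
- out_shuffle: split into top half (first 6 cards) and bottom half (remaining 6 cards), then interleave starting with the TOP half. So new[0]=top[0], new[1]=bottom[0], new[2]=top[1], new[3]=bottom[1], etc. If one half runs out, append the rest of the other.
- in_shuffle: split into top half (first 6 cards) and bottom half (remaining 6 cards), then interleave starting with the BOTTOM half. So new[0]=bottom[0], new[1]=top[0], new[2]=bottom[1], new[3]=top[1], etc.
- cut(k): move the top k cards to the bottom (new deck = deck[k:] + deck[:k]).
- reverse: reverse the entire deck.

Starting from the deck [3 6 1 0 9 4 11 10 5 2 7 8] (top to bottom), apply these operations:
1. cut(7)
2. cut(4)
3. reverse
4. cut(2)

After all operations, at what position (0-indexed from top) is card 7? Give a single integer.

Answer: 10

Derivation:
After op 1 (cut(7)): [10 5 2 7 8 3 6 1 0 9 4 11]
After op 2 (cut(4)): [8 3 6 1 0 9 4 11 10 5 2 7]
After op 3 (reverse): [7 2 5 10 11 4 9 0 1 6 3 8]
After op 4 (cut(2)): [5 10 11 4 9 0 1 6 3 8 7 2]
Card 7 is at position 10.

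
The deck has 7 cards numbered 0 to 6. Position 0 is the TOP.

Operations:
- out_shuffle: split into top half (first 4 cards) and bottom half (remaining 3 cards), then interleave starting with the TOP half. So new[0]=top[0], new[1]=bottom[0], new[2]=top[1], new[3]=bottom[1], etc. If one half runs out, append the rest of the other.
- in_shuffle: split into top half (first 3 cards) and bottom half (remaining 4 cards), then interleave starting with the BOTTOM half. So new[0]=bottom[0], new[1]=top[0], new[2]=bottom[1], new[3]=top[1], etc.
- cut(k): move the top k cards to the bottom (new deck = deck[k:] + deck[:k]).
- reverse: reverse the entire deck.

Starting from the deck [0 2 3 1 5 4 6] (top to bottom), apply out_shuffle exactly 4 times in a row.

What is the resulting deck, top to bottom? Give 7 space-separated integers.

After op 1 (out_shuffle): [0 5 2 4 3 6 1]
After op 2 (out_shuffle): [0 3 5 6 2 1 4]
After op 3 (out_shuffle): [0 2 3 1 5 4 6]
After op 4 (out_shuffle): [0 5 2 4 3 6 1]

Answer: 0 5 2 4 3 6 1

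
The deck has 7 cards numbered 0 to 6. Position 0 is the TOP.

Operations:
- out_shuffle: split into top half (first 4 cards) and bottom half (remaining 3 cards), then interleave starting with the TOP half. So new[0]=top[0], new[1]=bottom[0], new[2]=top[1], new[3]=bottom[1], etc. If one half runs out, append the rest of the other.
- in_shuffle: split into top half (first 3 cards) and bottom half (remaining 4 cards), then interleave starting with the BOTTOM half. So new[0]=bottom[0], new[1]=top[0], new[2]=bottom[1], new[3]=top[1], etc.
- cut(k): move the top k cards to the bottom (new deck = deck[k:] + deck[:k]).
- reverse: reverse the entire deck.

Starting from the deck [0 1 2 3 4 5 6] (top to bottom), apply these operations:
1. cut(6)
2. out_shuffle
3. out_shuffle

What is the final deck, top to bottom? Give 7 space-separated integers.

After op 1 (cut(6)): [6 0 1 2 3 4 5]
After op 2 (out_shuffle): [6 3 0 4 1 5 2]
After op 3 (out_shuffle): [6 1 3 5 0 2 4]

Answer: 6 1 3 5 0 2 4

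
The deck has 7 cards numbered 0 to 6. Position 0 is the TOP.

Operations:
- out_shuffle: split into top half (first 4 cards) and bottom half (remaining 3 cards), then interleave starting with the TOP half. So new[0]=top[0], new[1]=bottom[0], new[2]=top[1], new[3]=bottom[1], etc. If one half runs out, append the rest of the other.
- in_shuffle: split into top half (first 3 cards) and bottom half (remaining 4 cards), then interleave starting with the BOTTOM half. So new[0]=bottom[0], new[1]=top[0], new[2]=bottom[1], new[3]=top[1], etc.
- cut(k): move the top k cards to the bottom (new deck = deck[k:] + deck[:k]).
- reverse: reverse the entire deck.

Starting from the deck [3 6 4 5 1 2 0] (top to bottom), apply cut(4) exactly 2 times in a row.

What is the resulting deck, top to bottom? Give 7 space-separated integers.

After op 1 (cut(4)): [1 2 0 3 6 4 5]
After op 2 (cut(4)): [6 4 5 1 2 0 3]

Answer: 6 4 5 1 2 0 3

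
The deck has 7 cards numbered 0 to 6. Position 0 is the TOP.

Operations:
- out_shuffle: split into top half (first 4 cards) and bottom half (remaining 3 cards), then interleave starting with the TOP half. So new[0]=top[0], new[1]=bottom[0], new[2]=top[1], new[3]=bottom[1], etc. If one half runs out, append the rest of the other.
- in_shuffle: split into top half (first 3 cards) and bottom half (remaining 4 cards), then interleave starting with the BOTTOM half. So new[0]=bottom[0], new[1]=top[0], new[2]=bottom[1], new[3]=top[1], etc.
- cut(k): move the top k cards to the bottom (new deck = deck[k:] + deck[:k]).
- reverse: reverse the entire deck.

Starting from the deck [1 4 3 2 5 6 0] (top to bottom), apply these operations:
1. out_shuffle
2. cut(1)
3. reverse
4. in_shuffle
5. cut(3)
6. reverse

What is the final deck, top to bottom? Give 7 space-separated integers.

After op 1 (out_shuffle): [1 5 4 6 3 0 2]
After op 2 (cut(1)): [5 4 6 3 0 2 1]
After op 3 (reverse): [1 2 0 3 6 4 5]
After op 4 (in_shuffle): [3 1 6 2 4 0 5]
After op 5 (cut(3)): [2 4 0 5 3 1 6]
After op 6 (reverse): [6 1 3 5 0 4 2]

Answer: 6 1 3 5 0 4 2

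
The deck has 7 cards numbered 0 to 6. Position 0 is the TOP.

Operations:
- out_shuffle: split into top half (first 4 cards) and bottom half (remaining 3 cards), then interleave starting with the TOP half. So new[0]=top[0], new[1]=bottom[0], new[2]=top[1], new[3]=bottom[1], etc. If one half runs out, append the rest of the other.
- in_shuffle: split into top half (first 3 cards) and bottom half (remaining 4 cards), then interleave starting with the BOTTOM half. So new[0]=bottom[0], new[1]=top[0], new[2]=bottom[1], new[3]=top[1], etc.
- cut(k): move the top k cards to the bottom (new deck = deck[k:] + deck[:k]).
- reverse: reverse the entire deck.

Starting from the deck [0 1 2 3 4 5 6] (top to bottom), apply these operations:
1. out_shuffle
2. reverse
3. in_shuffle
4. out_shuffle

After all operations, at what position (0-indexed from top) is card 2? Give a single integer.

Answer: 3

Derivation:
After op 1 (out_shuffle): [0 4 1 5 2 6 3]
After op 2 (reverse): [3 6 2 5 1 4 0]
After op 3 (in_shuffle): [5 3 1 6 4 2 0]
After op 4 (out_shuffle): [5 4 3 2 1 0 6]
Card 2 is at position 3.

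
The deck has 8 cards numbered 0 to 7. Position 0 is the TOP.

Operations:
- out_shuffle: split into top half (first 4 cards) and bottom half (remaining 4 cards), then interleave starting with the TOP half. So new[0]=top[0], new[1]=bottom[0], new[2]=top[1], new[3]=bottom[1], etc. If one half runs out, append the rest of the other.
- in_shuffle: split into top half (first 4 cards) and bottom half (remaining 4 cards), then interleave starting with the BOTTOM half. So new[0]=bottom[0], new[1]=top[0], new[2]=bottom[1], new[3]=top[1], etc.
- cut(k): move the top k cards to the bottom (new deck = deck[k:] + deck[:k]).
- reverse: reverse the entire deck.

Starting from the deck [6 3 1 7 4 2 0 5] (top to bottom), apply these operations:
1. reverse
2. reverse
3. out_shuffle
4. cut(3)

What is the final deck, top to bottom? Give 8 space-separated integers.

Answer: 2 1 0 7 5 6 4 3

Derivation:
After op 1 (reverse): [5 0 2 4 7 1 3 6]
After op 2 (reverse): [6 3 1 7 4 2 0 5]
After op 3 (out_shuffle): [6 4 3 2 1 0 7 5]
After op 4 (cut(3)): [2 1 0 7 5 6 4 3]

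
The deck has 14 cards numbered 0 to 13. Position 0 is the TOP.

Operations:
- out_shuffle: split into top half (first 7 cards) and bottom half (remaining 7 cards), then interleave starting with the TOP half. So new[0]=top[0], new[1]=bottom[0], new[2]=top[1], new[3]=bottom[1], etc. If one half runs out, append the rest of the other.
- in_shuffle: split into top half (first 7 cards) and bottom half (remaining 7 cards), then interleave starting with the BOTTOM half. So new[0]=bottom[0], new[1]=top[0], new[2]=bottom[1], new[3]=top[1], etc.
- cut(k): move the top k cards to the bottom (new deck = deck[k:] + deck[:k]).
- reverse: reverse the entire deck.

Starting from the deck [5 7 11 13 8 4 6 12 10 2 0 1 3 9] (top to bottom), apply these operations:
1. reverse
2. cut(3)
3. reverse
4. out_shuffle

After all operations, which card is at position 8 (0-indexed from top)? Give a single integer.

Answer: 7

Derivation:
After op 1 (reverse): [9 3 1 0 2 10 12 6 4 8 13 11 7 5]
After op 2 (cut(3)): [0 2 10 12 6 4 8 13 11 7 5 9 3 1]
After op 3 (reverse): [1 3 9 5 7 11 13 8 4 6 12 10 2 0]
After op 4 (out_shuffle): [1 8 3 4 9 6 5 12 7 10 11 2 13 0]
Position 8: card 7.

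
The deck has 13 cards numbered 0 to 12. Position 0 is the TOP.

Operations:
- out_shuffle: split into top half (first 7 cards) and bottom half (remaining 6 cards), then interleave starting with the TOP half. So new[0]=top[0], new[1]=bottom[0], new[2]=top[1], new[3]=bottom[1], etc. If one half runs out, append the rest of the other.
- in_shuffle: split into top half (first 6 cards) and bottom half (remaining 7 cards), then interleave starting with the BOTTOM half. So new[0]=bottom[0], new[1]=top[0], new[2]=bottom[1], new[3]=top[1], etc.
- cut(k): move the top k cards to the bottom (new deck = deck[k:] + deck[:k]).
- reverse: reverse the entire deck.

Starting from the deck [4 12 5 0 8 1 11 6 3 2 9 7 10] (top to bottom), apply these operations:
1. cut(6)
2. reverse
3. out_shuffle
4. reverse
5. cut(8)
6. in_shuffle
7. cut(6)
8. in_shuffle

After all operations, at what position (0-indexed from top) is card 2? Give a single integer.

Answer: 0

Derivation:
After op 1 (cut(6)): [11 6 3 2 9 7 10 4 12 5 0 8 1]
After op 2 (reverse): [1 8 0 5 12 4 10 7 9 2 3 6 11]
After op 3 (out_shuffle): [1 7 8 9 0 2 5 3 12 6 4 11 10]
After op 4 (reverse): [10 11 4 6 12 3 5 2 0 9 8 7 1]
After op 5 (cut(8)): [0 9 8 7 1 10 11 4 6 12 3 5 2]
After op 6 (in_shuffle): [11 0 4 9 6 8 12 7 3 1 5 10 2]
After op 7 (cut(6)): [12 7 3 1 5 10 2 11 0 4 9 6 8]
After op 8 (in_shuffle): [2 12 11 7 0 3 4 1 9 5 6 10 8]
Card 2 is at position 0.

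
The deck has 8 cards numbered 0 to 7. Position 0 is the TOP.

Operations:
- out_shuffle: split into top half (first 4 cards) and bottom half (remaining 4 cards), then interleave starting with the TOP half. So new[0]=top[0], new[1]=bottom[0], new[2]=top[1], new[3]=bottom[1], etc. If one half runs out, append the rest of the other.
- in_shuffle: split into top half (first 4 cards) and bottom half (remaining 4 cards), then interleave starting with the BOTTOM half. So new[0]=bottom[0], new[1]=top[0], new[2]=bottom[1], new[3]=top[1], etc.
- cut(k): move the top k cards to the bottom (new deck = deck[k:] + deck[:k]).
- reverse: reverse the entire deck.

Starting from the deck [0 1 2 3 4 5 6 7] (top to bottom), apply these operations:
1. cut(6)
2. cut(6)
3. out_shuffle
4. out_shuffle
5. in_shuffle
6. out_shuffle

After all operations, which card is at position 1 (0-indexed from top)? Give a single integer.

After op 1 (cut(6)): [6 7 0 1 2 3 4 5]
After op 2 (cut(6)): [4 5 6 7 0 1 2 3]
After op 3 (out_shuffle): [4 0 5 1 6 2 7 3]
After op 4 (out_shuffle): [4 6 0 2 5 7 1 3]
After op 5 (in_shuffle): [5 4 7 6 1 0 3 2]
After op 6 (out_shuffle): [5 1 4 0 7 3 6 2]
Position 1: card 1.

Answer: 1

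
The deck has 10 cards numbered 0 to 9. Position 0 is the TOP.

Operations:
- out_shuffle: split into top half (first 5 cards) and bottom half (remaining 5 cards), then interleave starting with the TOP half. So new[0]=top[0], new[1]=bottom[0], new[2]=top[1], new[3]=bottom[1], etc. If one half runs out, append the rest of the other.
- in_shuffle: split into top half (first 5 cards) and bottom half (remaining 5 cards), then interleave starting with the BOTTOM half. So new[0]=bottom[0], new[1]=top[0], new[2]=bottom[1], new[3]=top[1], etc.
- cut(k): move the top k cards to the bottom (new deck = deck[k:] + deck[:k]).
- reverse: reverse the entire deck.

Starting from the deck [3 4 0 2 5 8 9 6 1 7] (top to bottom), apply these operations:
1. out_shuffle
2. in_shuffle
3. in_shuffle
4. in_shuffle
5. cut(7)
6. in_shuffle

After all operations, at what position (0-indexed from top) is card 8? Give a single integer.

After op 1 (out_shuffle): [3 8 4 9 0 6 2 1 5 7]
After op 2 (in_shuffle): [6 3 2 8 1 4 5 9 7 0]
After op 3 (in_shuffle): [4 6 5 3 9 2 7 8 0 1]
After op 4 (in_shuffle): [2 4 7 6 8 5 0 3 1 9]
After op 5 (cut(7)): [3 1 9 2 4 7 6 8 5 0]
After op 6 (in_shuffle): [7 3 6 1 8 9 5 2 0 4]
Card 8 is at position 4.

Answer: 4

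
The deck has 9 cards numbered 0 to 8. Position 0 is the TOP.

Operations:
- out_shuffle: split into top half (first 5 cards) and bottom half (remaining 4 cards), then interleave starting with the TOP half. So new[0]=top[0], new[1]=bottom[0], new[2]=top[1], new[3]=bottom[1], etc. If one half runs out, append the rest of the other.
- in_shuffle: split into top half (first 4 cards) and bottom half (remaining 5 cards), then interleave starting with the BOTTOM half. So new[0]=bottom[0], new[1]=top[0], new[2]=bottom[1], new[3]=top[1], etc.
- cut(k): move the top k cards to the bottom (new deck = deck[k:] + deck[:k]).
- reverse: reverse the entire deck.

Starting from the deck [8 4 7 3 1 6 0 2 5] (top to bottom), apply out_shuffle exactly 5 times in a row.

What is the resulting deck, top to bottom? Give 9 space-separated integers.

After op 1 (out_shuffle): [8 6 4 0 7 2 3 5 1]
After op 2 (out_shuffle): [8 2 6 3 4 5 0 1 7]
After op 3 (out_shuffle): [8 5 2 0 6 1 3 7 4]
After op 4 (out_shuffle): [8 1 5 3 2 7 0 4 6]
After op 5 (out_shuffle): [8 7 1 0 5 4 3 6 2]

Answer: 8 7 1 0 5 4 3 6 2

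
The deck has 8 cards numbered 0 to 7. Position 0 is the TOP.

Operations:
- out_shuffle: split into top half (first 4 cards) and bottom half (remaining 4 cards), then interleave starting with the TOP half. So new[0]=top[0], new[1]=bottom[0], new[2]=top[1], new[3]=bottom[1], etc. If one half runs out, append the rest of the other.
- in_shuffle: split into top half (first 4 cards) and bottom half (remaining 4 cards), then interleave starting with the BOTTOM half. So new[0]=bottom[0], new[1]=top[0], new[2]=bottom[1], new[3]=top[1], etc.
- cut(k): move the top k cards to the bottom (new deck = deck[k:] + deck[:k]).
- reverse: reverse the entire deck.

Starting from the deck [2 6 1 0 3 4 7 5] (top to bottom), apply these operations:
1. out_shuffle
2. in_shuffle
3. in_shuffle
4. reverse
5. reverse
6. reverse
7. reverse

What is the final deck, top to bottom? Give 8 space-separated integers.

After op 1 (out_shuffle): [2 3 6 4 1 7 0 5]
After op 2 (in_shuffle): [1 2 7 3 0 6 5 4]
After op 3 (in_shuffle): [0 1 6 2 5 7 4 3]
After op 4 (reverse): [3 4 7 5 2 6 1 0]
After op 5 (reverse): [0 1 6 2 5 7 4 3]
After op 6 (reverse): [3 4 7 5 2 6 1 0]
After op 7 (reverse): [0 1 6 2 5 7 4 3]

Answer: 0 1 6 2 5 7 4 3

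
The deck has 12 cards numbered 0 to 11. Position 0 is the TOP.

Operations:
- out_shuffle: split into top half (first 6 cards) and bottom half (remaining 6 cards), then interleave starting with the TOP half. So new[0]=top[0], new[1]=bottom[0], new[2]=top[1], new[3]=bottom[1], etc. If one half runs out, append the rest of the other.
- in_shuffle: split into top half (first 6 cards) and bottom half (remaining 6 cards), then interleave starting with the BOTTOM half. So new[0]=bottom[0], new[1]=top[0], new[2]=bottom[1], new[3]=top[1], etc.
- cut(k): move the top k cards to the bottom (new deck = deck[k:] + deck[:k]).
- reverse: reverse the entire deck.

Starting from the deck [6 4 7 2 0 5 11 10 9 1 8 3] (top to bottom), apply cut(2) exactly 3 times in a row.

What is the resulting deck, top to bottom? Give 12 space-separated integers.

After op 1 (cut(2)): [7 2 0 5 11 10 9 1 8 3 6 4]
After op 2 (cut(2)): [0 5 11 10 9 1 8 3 6 4 7 2]
After op 3 (cut(2)): [11 10 9 1 8 3 6 4 7 2 0 5]

Answer: 11 10 9 1 8 3 6 4 7 2 0 5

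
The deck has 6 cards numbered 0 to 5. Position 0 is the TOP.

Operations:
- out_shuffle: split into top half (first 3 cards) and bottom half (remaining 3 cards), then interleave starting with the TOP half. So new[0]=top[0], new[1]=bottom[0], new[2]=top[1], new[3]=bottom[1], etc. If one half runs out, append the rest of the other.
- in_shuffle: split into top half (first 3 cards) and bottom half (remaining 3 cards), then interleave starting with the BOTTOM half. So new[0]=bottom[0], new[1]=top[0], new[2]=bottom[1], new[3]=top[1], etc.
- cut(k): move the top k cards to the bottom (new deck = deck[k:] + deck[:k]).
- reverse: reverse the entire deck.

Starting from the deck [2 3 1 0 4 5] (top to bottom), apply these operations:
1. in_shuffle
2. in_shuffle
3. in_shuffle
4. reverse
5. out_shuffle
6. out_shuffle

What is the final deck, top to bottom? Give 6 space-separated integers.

Answer: 5 3 1 0 4 2

Derivation:
After op 1 (in_shuffle): [0 2 4 3 5 1]
After op 2 (in_shuffle): [3 0 5 2 1 4]
After op 3 (in_shuffle): [2 3 1 0 4 5]
After op 4 (reverse): [5 4 0 1 3 2]
After op 5 (out_shuffle): [5 1 4 3 0 2]
After op 6 (out_shuffle): [5 3 1 0 4 2]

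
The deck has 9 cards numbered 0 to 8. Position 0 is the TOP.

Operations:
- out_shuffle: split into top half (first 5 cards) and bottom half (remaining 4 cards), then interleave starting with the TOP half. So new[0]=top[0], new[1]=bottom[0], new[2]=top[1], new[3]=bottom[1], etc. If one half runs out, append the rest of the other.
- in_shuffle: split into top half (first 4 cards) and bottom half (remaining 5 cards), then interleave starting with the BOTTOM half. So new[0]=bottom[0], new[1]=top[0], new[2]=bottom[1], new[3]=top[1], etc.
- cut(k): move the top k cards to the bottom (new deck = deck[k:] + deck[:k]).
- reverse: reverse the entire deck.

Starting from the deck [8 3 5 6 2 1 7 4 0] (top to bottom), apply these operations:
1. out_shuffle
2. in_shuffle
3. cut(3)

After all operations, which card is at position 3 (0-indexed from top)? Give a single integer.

After op 1 (out_shuffle): [8 1 3 7 5 4 6 0 2]
After op 2 (in_shuffle): [5 8 4 1 6 3 0 7 2]
After op 3 (cut(3)): [1 6 3 0 7 2 5 8 4]
Position 3: card 0.

Answer: 0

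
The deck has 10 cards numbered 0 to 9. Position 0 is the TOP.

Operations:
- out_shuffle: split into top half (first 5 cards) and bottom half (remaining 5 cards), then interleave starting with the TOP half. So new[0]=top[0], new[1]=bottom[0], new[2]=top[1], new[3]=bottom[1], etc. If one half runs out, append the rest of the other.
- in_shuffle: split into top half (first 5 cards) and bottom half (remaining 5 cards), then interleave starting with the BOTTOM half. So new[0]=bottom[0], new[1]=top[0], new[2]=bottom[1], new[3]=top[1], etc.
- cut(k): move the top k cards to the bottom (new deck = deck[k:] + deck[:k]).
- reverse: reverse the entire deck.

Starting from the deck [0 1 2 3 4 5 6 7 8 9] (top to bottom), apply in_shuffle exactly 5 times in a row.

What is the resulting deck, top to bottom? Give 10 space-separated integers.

After op 1 (in_shuffle): [5 0 6 1 7 2 8 3 9 4]
After op 2 (in_shuffle): [2 5 8 0 3 6 9 1 4 7]
After op 3 (in_shuffle): [6 2 9 5 1 8 4 0 7 3]
After op 4 (in_shuffle): [8 6 4 2 0 9 7 5 3 1]
After op 5 (in_shuffle): [9 8 7 6 5 4 3 2 1 0]

Answer: 9 8 7 6 5 4 3 2 1 0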